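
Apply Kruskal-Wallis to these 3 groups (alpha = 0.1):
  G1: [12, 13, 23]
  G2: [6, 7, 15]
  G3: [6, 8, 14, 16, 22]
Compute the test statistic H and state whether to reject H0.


Step 1: Combine all N = 11 observations and assign midranks.
sorted (value, group, rank): (6,G2,1.5), (6,G3,1.5), (7,G2,3), (8,G3,4), (12,G1,5), (13,G1,6), (14,G3,7), (15,G2,8), (16,G3,9), (22,G3,10), (23,G1,11)
Step 2: Sum ranks within each group.
R_1 = 22 (n_1 = 3)
R_2 = 12.5 (n_2 = 3)
R_3 = 31.5 (n_3 = 5)
Step 3: H = 12/(N(N+1)) * sum(R_i^2/n_i) - 3(N+1)
     = 12/(11*12) * (22^2/3 + 12.5^2/3 + 31.5^2/5) - 3*12
     = 0.090909 * 411.867 - 36
     = 1.442424.
Step 4: Ties present; correction factor C = 1 - 6/(11^3 - 11) = 0.995455. Corrected H = 1.442424 / 0.995455 = 1.449011.
Step 5: Under H0, H ~ chi^2(2); p-value = 0.484564.
Step 6: alpha = 0.1. fail to reject H0.

H = 1.4490, df = 2, p = 0.484564, fail to reject H0.


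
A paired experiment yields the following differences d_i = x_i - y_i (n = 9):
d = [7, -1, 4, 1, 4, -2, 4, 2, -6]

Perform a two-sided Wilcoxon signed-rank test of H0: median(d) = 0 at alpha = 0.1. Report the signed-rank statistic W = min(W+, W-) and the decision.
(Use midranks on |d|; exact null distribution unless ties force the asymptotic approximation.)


Step 1: Drop any zero differences (none here) and take |d_i|.
|d| = [7, 1, 4, 1, 4, 2, 4, 2, 6]
Step 2: Midrank |d_i| (ties get averaged ranks).
ranks: |7|->9, |1|->1.5, |4|->6, |1|->1.5, |4|->6, |2|->3.5, |4|->6, |2|->3.5, |6|->8
Step 3: Attach original signs; sum ranks with positive sign and with negative sign.
W+ = 9 + 6 + 1.5 + 6 + 6 + 3.5 = 32
W- = 1.5 + 3.5 + 8 = 13
(Check: W+ + W- = 45 should equal n(n+1)/2 = 45.)
Step 4: Test statistic W = min(W+, W-) = 13.
Step 5: Ties in |d|, so use the tie-corrected normal approximation.
        E[W] = n(n+1)/4 = 9*10/4 = 22.5.
        Tie groups: |d|=1 (t=2), |d|=2 (t=2), |d|=4 (t=3); sum(t^3 - t) = 36.
        Var[W] = n(n+1)(2n+1)/24 - sum(t^3-t)/48 = 1710/24 - 36/48 = 70.5.
        z = (W - E[W]) / sqrt(Var[W]) = (13 - 22.5) / 8.3964 = -1.1314.
        Two-sided p = 2*Phi(z) = 0.257873.
Step 6: alpha = 0.1. fail to reject H0.

W+ = 32, W- = 13, W = min = 13, p = 0.257873, fail to reject H0.


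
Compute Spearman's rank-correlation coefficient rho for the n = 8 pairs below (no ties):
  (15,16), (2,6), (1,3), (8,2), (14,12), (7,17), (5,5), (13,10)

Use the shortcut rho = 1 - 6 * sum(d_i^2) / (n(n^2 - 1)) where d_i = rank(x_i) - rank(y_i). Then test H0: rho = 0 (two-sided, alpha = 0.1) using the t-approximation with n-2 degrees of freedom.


Step 1: Rank x and y separately (midranks; no ties here).
rank(x): 15->8, 2->2, 1->1, 8->5, 14->7, 7->4, 5->3, 13->6
rank(y): 16->7, 6->4, 3->2, 2->1, 12->6, 17->8, 5->3, 10->5
Step 2: d_i = R_x(i) - R_y(i); compute d_i^2.
  (8-7)^2=1, (2-4)^2=4, (1-2)^2=1, (5-1)^2=16, (7-6)^2=1, (4-8)^2=16, (3-3)^2=0, (6-5)^2=1
sum(d^2) = 40.
Step 3: rho = 1 - 6*40 / (8*(8^2 - 1)) = 1 - 240/504 = 0.523810.
Step 4: Under H0, t = rho * sqrt((n-2)/(1-rho^2)) = 1.5062 ~ t(6).
Step 5: Two-sided p-value from the t-distribution with 6 df = 0.182721.
Step 6: alpha = 0.1. fail to reject H0.

rho = 0.5238, p = 0.182721, fail to reject H0 at alpha = 0.1.


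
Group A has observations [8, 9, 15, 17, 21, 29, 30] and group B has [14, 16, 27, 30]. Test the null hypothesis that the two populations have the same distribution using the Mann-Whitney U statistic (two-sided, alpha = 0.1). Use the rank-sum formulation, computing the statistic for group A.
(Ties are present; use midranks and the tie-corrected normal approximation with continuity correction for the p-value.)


Step 1: Combine and sort all 11 observations; assign midranks.
sorted (value, group): (8,X), (9,X), (14,Y), (15,X), (16,Y), (17,X), (21,X), (27,Y), (29,X), (30,X), (30,Y)
ranks: 8->1, 9->2, 14->3, 15->4, 16->5, 17->6, 21->7, 27->8, 29->9, 30->10.5, 30->10.5
Step 2: Rank sum for X: R1 = 1 + 2 + 4 + 6 + 7 + 9 + 10.5 = 39.5.
Step 3: U_X = R1 - n1(n1+1)/2 = 39.5 - 7*8/2 = 39.5 - 28 = 11.5.
       U_Y = n1*n2 - U_X = 28 - 11.5 = 16.5.
Step 4: Ties are present, so use the tie-corrected normal approximation (with continuity correction) for the p-value.
Step 5: p-value = 0.704817; compare to alpha = 0.1. fail to reject H0.

U_X = 11.5, p = 0.704817, fail to reject H0 at alpha = 0.1.


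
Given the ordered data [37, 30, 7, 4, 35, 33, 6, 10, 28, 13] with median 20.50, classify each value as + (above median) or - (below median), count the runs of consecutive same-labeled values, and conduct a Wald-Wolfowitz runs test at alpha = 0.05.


Step 1: Compute median = 20.50; label A = above, B = below.
Labels in order: AABBAABBAB  (n_A = 5, n_B = 5)
Step 2: Count runs R = 6.
Step 3: Under H0 (random ordering), E[R] = 2*n_A*n_B/(n_A+n_B) + 1 = 2*5*5/10 + 1 = 6.0000.
        Var[R] = 2*n_A*n_B*(2*n_A*n_B - n_A - n_B) / ((n_A+n_B)^2 * (n_A+n_B-1)) = 2000/900 = 2.2222.
        SD[R] = 1.4907.
Step 4: R = E[R], so z = 0 with no continuity correction.
Step 5: Two-sided p-value via normal approximation = 2*(1 - Phi(|z|)) = 1.000000.
Step 6: alpha = 0.05. fail to reject H0.

R = 6, z = 0.0000, p = 1.000000, fail to reject H0.


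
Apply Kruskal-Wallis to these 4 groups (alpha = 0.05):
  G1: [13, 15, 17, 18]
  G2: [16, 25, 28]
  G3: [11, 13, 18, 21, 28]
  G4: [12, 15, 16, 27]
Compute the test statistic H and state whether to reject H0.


Step 1: Combine all N = 16 observations and assign midranks.
sorted (value, group, rank): (11,G3,1), (12,G4,2), (13,G1,3.5), (13,G3,3.5), (15,G1,5.5), (15,G4,5.5), (16,G2,7.5), (16,G4,7.5), (17,G1,9), (18,G1,10.5), (18,G3,10.5), (21,G3,12), (25,G2,13), (27,G4,14), (28,G2,15.5), (28,G3,15.5)
Step 2: Sum ranks within each group.
R_1 = 28.5 (n_1 = 4)
R_2 = 36 (n_2 = 3)
R_3 = 42.5 (n_3 = 5)
R_4 = 29 (n_4 = 4)
Step 3: H = 12/(N(N+1)) * sum(R_i^2/n_i) - 3(N+1)
     = 12/(16*17) * (28.5^2/4 + 36^2/3 + 42.5^2/5 + 29^2/4) - 3*17
     = 0.044118 * 1206.56 - 51
     = 2.230699.
Step 4: Ties present; correction factor C = 1 - 30/(16^3 - 16) = 0.992647. Corrected H = 2.230699 / 0.992647 = 2.247222.
Step 5: Under H0, H ~ chi^2(3); p-value = 0.522707.
Step 6: alpha = 0.05. fail to reject H0.

H = 2.2472, df = 3, p = 0.522707, fail to reject H0.


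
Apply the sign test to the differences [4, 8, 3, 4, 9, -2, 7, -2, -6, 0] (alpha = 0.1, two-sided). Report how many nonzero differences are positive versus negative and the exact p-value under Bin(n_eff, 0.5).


Step 1: Discard zero differences. Original n = 10; n_eff = number of nonzero differences = 9.
Nonzero differences (with sign): +4, +8, +3, +4, +9, -2, +7, -2, -6
Step 2: Count signs: positive = 6, negative = 3.
Step 3: Under H0: P(positive) = 0.5, so the number of positives S ~ Bin(9, 0.5).
Step 4: Two-sided exact p-value = sum of Bin(9,0.5) probabilities at or below the observed probability = 0.507812.
Step 5: alpha = 0.1. fail to reject H0.

n_eff = 9, pos = 6, neg = 3, p = 0.507812, fail to reject H0.


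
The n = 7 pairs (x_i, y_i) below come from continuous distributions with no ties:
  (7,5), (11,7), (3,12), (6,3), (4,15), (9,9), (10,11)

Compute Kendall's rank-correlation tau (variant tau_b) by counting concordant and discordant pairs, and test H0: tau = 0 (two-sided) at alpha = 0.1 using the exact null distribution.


Step 1: Enumerate the 21 unordered pairs (i,j) with i<j and classify each by sign(x_j-x_i) * sign(y_j-y_i).
  (1,2):dx=+4,dy=+2->C; (1,3):dx=-4,dy=+7->D; (1,4):dx=-1,dy=-2->C; (1,5):dx=-3,dy=+10->D
  (1,6):dx=+2,dy=+4->C; (1,7):dx=+3,dy=+6->C; (2,3):dx=-8,dy=+5->D; (2,4):dx=-5,dy=-4->C
  (2,5):dx=-7,dy=+8->D; (2,6):dx=-2,dy=+2->D; (2,7):dx=-1,dy=+4->D; (3,4):dx=+3,dy=-9->D
  (3,5):dx=+1,dy=+3->C; (3,6):dx=+6,dy=-3->D; (3,7):dx=+7,dy=-1->D; (4,5):dx=-2,dy=+12->D
  (4,6):dx=+3,dy=+6->C; (4,7):dx=+4,dy=+8->C; (5,6):dx=+5,dy=-6->D; (5,7):dx=+6,dy=-4->D
  (6,7):dx=+1,dy=+2->C
Step 2: C = 9, D = 12, total pairs = 21.
Step 3: tau = (C - D)/(n(n-1)/2) = (9 - 12)/21 = -0.142857.
Step 4: Exact two-sided p-value (enumerate n! = 5040 permutations of y under H0): p = 0.772619.
Step 5: alpha = 0.1. fail to reject H0.

tau_b = -0.1429 (C=9, D=12), p = 0.772619, fail to reject H0.


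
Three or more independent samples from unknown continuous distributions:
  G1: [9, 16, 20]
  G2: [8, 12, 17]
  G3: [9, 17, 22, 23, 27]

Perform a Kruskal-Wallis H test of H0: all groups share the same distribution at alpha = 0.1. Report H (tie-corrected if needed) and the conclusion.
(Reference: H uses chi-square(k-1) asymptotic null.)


Step 1: Combine all N = 11 observations and assign midranks.
sorted (value, group, rank): (8,G2,1), (9,G1,2.5), (9,G3,2.5), (12,G2,4), (16,G1,5), (17,G2,6.5), (17,G3,6.5), (20,G1,8), (22,G3,9), (23,G3,10), (27,G3,11)
Step 2: Sum ranks within each group.
R_1 = 15.5 (n_1 = 3)
R_2 = 11.5 (n_2 = 3)
R_3 = 39 (n_3 = 5)
Step 3: H = 12/(N(N+1)) * sum(R_i^2/n_i) - 3(N+1)
     = 12/(11*12) * (15.5^2/3 + 11.5^2/3 + 39^2/5) - 3*12
     = 0.090909 * 428.367 - 36
     = 2.942424.
Step 4: Ties present; correction factor C = 1 - 12/(11^3 - 11) = 0.990909. Corrected H = 2.942424 / 0.990909 = 2.969419.
Step 5: Under H0, H ~ chi^2(2); p-value = 0.226568.
Step 6: alpha = 0.1. fail to reject H0.

H = 2.9694, df = 2, p = 0.226568, fail to reject H0.


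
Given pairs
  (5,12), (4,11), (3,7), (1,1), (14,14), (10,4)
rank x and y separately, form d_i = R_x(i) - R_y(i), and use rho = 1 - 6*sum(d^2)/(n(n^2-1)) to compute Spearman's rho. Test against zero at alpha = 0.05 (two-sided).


Step 1: Rank x and y separately (midranks; no ties here).
rank(x): 5->4, 4->3, 3->2, 1->1, 14->6, 10->5
rank(y): 12->5, 11->4, 7->3, 1->1, 14->6, 4->2
Step 2: d_i = R_x(i) - R_y(i); compute d_i^2.
  (4-5)^2=1, (3-4)^2=1, (2-3)^2=1, (1-1)^2=0, (6-6)^2=0, (5-2)^2=9
sum(d^2) = 12.
Step 3: rho = 1 - 6*12 / (6*(6^2 - 1)) = 1 - 72/210 = 0.657143.
Step 4: Under H0, t = rho * sqrt((n-2)/(1-rho^2)) = 1.7436 ~ t(4).
Step 5: Two-sided p-value from the t-distribution with 4 df = 0.156175.
Step 6: alpha = 0.05. fail to reject H0.

rho = 0.6571, p = 0.156175, fail to reject H0 at alpha = 0.05.


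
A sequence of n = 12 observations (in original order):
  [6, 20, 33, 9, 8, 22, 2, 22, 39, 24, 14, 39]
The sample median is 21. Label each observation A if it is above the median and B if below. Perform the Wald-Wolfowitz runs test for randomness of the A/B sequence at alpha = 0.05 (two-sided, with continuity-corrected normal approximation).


Step 1: Compute median = 21; label A = above, B = below.
Labels in order: BBABBABAAABA  (n_A = 6, n_B = 6)
Step 2: Count runs R = 8.
Step 3: Under H0 (random ordering), E[R] = 2*n_A*n_B/(n_A+n_B) + 1 = 2*6*6/12 + 1 = 7.0000.
        Var[R] = 2*n_A*n_B*(2*n_A*n_B - n_A - n_B) / ((n_A+n_B)^2 * (n_A+n_B-1)) = 4320/1584 = 2.7273.
        SD[R] = 1.6514.
Step 4: Continuity-corrected z = (R - 0.5 - E[R]) / SD[R] = (8 - 0.5 - 7.0000) / 1.6514 = 0.3028.
Step 5: Two-sided p-value via normal approximation = 2*(1 - Phi(|z|)) = 0.762069.
Step 6: alpha = 0.05. fail to reject H0.

R = 8, z = 0.3028, p = 0.762069, fail to reject H0.


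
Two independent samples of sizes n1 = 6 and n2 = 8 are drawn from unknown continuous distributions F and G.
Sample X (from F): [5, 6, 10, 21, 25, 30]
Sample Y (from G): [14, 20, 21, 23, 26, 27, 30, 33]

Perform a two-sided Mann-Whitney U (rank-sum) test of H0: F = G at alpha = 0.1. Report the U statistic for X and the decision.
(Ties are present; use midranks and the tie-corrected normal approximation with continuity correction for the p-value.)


Step 1: Combine and sort all 14 observations; assign midranks.
sorted (value, group): (5,X), (6,X), (10,X), (14,Y), (20,Y), (21,X), (21,Y), (23,Y), (25,X), (26,Y), (27,Y), (30,X), (30,Y), (33,Y)
ranks: 5->1, 6->2, 10->3, 14->4, 20->5, 21->6.5, 21->6.5, 23->8, 25->9, 26->10, 27->11, 30->12.5, 30->12.5, 33->14
Step 2: Rank sum for X: R1 = 1 + 2 + 3 + 6.5 + 9 + 12.5 = 34.
Step 3: U_X = R1 - n1(n1+1)/2 = 34 - 6*7/2 = 34 - 21 = 13.
       U_Y = n1*n2 - U_X = 48 - 13 = 35.
Step 4: Ties are present, so use the tie-corrected normal approximation (with continuity correction) for the p-value.
Step 5: p-value = 0.174295; compare to alpha = 0.1. fail to reject H0.

U_X = 13, p = 0.174295, fail to reject H0 at alpha = 0.1.


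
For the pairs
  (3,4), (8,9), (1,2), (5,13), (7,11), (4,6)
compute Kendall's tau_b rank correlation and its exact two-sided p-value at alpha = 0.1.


Step 1: Enumerate the 15 unordered pairs (i,j) with i<j and classify each by sign(x_j-x_i) * sign(y_j-y_i).
  (1,2):dx=+5,dy=+5->C; (1,3):dx=-2,dy=-2->C; (1,4):dx=+2,dy=+9->C; (1,5):dx=+4,dy=+7->C
  (1,6):dx=+1,dy=+2->C; (2,3):dx=-7,dy=-7->C; (2,4):dx=-3,dy=+4->D; (2,5):dx=-1,dy=+2->D
  (2,6):dx=-4,dy=-3->C; (3,4):dx=+4,dy=+11->C; (3,5):dx=+6,dy=+9->C; (3,6):dx=+3,dy=+4->C
  (4,5):dx=+2,dy=-2->D; (4,6):dx=-1,dy=-7->C; (5,6):dx=-3,dy=-5->C
Step 2: C = 12, D = 3, total pairs = 15.
Step 3: tau = (C - D)/(n(n-1)/2) = (12 - 3)/15 = 0.600000.
Step 4: Exact two-sided p-value (enumerate n! = 720 permutations of y under H0): p = 0.136111.
Step 5: alpha = 0.1. fail to reject H0.

tau_b = 0.6000 (C=12, D=3), p = 0.136111, fail to reject H0.


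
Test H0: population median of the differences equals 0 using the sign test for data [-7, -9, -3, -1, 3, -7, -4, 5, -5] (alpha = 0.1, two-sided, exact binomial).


Step 1: Discard zero differences. Original n = 9; n_eff = number of nonzero differences = 9.
Nonzero differences (with sign): -7, -9, -3, -1, +3, -7, -4, +5, -5
Step 2: Count signs: positive = 2, negative = 7.
Step 3: Under H0: P(positive) = 0.5, so the number of positives S ~ Bin(9, 0.5).
Step 4: Two-sided exact p-value = sum of Bin(9,0.5) probabilities at or below the observed probability = 0.179688.
Step 5: alpha = 0.1. fail to reject H0.

n_eff = 9, pos = 2, neg = 7, p = 0.179688, fail to reject H0.


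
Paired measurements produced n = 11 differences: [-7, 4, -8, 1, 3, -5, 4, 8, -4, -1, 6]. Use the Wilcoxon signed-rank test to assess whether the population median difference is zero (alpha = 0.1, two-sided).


Step 1: Drop any zero differences (none here) and take |d_i|.
|d| = [7, 4, 8, 1, 3, 5, 4, 8, 4, 1, 6]
Step 2: Midrank |d_i| (ties get averaged ranks).
ranks: |7|->9, |4|->5, |8|->10.5, |1|->1.5, |3|->3, |5|->7, |4|->5, |8|->10.5, |4|->5, |1|->1.5, |6|->8
Step 3: Attach original signs; sum ranks with positive sign and with negative sign.
W+ = 5 + 1.5 + 3 + 5 + 10.5 + 8 = 33
W- = 9 + 10.5 + 7 + 5 + 1.5 = 33
(Check: W+ + W- = 66 should equal n(n+1)/2 = 66.)
Step 4: Test statistic W = min(W+, W-) = 33.
Step 5: Ties in |d|, so use the tie-corrected normal approximation.
        E[W] = n(n+1)/4 = 11*12/4 = 33.
        Tie groups: |d|=1 (t=2), |d|=4 (t=3), |d|=8 (t=2); sum(t^3 - t) = 36.
        Var[W] = n(n+1)(2n+1)/24 - sum(t^3-t)/48 = 3036/24 - 36/48 = 125.75.
        z = (W - E[W]) / sqrt(Var[W]) = (33 - 33) / 11.2138 = 0.0000.
        Two-sided p = 2*Phi(z) = 1.000000.
Step 6: alpha = 0.1. fail to reject H0.

W+ = 33, W- = 33, W = min = 33, p = 1.000000, fail to reject H0.


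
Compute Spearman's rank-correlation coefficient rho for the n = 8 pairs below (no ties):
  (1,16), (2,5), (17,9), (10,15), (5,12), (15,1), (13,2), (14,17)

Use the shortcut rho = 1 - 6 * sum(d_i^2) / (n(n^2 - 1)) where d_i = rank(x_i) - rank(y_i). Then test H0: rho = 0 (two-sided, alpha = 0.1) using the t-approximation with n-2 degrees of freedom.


Step 1: Rank x and y separately (midranks; no ties here).
rank(x): 1->1, 2->2, 17->8, 10->4, 5->3, 15->7, 13->5, 14->6
rank(y): 16->7, 5->3, 9->4, 15->6, 12->5, 1->1, 2->2, 17->8
Step 2: d_i = R_x(i) - R_y(i); compute d_i^2.
  (1-7)^2=36, (2-3)^2=1, (8-4)^2=16, (4-6)^2=4, (3-5)^2=4, (7-1)^2=36, (5-2)^2=9, (6-8)^2=4
sum(d^2) = 110.
Step 3: rho = 1 - 6*110 / (8*(8^2 - 1)) = 1 - 660/504 = -0.309524.
Step 4: Under H0, t = rho * sqrt((n-2)/(1-rho^2)) = -0.7973 ~ t(6).
Step 5: Two-sided p-value from the t-distribution with 6 df = 0.455645.
Step 6: alpha = 0.1. fail to reject H0.

rho = -0.3095, p = 0.455645, fail to reject H0 at alpha = 0.1.


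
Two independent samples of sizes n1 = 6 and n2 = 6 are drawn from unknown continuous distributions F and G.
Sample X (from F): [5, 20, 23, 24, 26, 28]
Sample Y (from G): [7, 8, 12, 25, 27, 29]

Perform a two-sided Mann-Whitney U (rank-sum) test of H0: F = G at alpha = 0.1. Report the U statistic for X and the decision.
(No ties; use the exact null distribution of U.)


Step 1: Combine and sort all 12 observations; assign midranks.
sorted (value, group): (5,X), (7,Y), (8,Y), (12,Y), (20,X), (23,X), (24,X), (25,Y), (26,X), (27,Y), (28,X), (29,Y)
ranks: 5->1, 7->2, 8->3, 12->4, 20->5, 23->6, 24->7, 25->8, 26->9, 27->10, 28->11, 29->12
Step 2: Rank sum for X: R1 = 1 + 5 + 6 + 7 + 9 + 11 = 39.
Step 3: U_X = R1 - n1(n1+1)/2 = 39 - 6*7/2 = 39 - 21 = 18.
       U_Y = n1*n2 - U_X = 36 - 18 = 18.
Step 4: No ties, so the exact null distribution of U (based on enumerating the C(12,6) = 924 equally likely rank assignments) gives the two-sided p-value.
Step 5: p-value = 1.000000; compare to alpha = 0.1. fail to reject H0.

U_X = 18, p = 1.000000, fail to reject H0 at alpha = 0.1.


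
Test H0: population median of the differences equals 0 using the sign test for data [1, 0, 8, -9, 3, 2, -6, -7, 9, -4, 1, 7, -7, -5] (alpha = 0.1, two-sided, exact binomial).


Step 1: Discard zero differences. Original n = 14; n_eff = number of nonzero differences = 13.
Nonzero differences (with sign): +1, +8, -9, +3, +2, -6, -7, +9, -4, +1, +7, -7, -5
Step 2: Count signs: positive = 7, negative = 6.
Step 3: Under H0: P(positive) = 0.5, so the number of positives S ~ Bin(13, 0.5).
Step 4: Two-sided exact p-value = sum of Bin(13,0.5) probabilities at or below the observed probability = 1.000000.
Step 5: alpha = 0.1. fail to reject H0.

n_eff = 13, pos = 7, neg = 6, p = 1.000000, fail to reject H0.


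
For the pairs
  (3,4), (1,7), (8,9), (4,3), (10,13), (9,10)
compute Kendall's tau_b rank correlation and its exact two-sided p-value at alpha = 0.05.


Step 1: Enumerate the 15 unordered pairs (i,j) with i<j and classify each by sign(x_j-x_i) * sign(y_j-y_i).
  (1,2):dx=-2,dy=+3->D; (1,3):dx=+5,dy=+5->C; (1,4):dx=+1,dy=-1->D; (1,5):dx=+7,dy=+9->C
  (1,6):dx=+6,dy=+6->C; (2,3):dx=+7,dy=+2->C; (2,4):dx=+3,dy=-4->D; (2,5):dx=+9,dy=+6->C
  (2,6):dx=+8,dy=+3->C; (3,4):dx=-4,dy=-6->C; (3,5):dx=+2,dy=+4->C; (3,6):dx=+1,dy=+1->C
  (4,5):dx=+6,dy=+10->C; (4,6):dx=+5,dy=+7->C; (5,6):dx=-1,dy=-3->C
Step 2: C = 12, D = 3, total pairs = 15.
Step 3: tau = (C - D)/(n(n-1)/2) = (12 - 3)/15 = 0.600000.
Step 4: Exact two-sided p-value (enumerate n! = 720 permutations of y under H0): p = 0.136111.
Step 5: alpha = 0.05. fail to reject H0.

tau_b = 0.6000 (C=12, D=3), p = 0.136111, fail to reject H0.


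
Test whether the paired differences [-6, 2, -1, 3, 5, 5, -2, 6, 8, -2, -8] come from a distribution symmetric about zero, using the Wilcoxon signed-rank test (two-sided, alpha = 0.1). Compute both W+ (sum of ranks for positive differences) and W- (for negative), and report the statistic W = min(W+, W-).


Step 1: Drop any zero differences (none here) and take |d_i|.
|d| = [6, 2, 1, 3, 5, 5, 2, 6, 8, 2, 8]
Step 2: Midrank |d_i| (ties get averaged ranks).
ranks: |6|->8.5, |2|->3, |1|->1, |3|->5, |5|->6.5, |5|->6.5, |2|->3, |6|->8.5, |8|->10.5, |2|->3, |8|->10.5
Step 3: Attach original signs; sum ranks with positive sign and with negative sign.
W+ = 3 + 5 + 6.5 + 6.5 + 8.5 + 10.5 = 40
W- = 8.5 + 1 + 3 + 3 + 10.5 = 26
(Check: W+ + W- = 66 should equal n(n+1)/2 = 66.)
Step 4: Test statistic W = min(W+, W-) = 26.
Step 5: Ties in |d|, so use the tie-corrected normal approximation.
        E[W] = n(n+1)/4 = 11*12/4 = 33.
        Tie groups: |d|=2 (t=3), |d|=5 (t=2), |d|=6 (t=2), |d|=8 (t=2); sum(t^3 - t) = 42.
        Var[W] = n(n+1)(2n+1)/24 - sum(t^3-t)/48 = 3036/24 - 42/48 = 125.625.
        z = (W - E[W]) / sqrt(Var[W]) = (26 - 33) / 11.2083 = -0.6245.
        Two-sided p = 2*Phi(z) = 0.532273.
Step 6: alpha = 0.1. fail to reject H0.

W+ = 40, W- = 26, W = min = 26, p = 0.532273, fail to reject H0.


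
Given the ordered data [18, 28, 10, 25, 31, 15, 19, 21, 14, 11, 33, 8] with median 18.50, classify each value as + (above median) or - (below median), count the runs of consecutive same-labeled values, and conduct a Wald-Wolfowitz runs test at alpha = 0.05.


Step 1: Compute median = 18.50; label A = above, B = below.
Labels in order: BABAABAABBAB  (n_A = 6, n_B = 6)
Step 2: Count runs R = 9.
Step 3: Under H0 (random ordering), E[R] = 2*n_A*n_B/(n_A+n_B) + 1 = 2*6*6/12 + 1 = 7.0000.
        Var[R] = 2*n_A*n_B*(2*n_A*n_B - n_A - n_B) / ((n_A+n_B)^2 * (n_A+n_B-1)) = 4320/1584 = 2.7273.
        SD[R] = 1.6514.
Step 4: Continuity-corrected z = (R - 0.5 - E[R]) / SD[R] = (9 - 0.5 - 7.0000) / 1.6514 = 0.9083.
Step 5: Two-sided p-value via normal approximation = 2*(1 - Phi(|z|)) = 0.363722.
Step 6: alpha = 0.05. fail to reject H0.

R = 9, z = 0.9083, p = 0.363722, fail to reject H0.


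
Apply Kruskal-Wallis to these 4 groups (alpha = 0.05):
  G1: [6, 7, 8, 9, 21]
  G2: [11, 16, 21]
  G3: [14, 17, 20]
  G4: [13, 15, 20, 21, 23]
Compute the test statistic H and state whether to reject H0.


Step 1: Combine all N = 16 observations and assign midranks.
sorted (value, group, rank): (6,G1,1), (7,G1,2), (8,G1,3), (9,G1,4), (11,G2,5), (13,G4,6), (14,G3,7), (15,G4,8), (16,G2,9), (17,G3,10), (20,G3,11.5), (20,G4,11.5), (21,G1,14), (21,G2,14), (21,G4,14), (23,G4,16)
Step 2: Sum ranks within each group.
R_1 = 24 (n_1 = 5)
R_2 = 28 (n_2 = 3)
R_3 = 28.5 (n_3 = 3)
R_4 = 55.5 (n_4 = 5)
Step 3: H = 12/(N(N+1)) * sum(R_i^2/n_i) - 3(N+1)
     = 12/(16*17) * (24^2/5 + 28^2/3 + 28.5^2/3 + 55.5^2/5) - 3*17
     = 0.044118 * 1263.33 - 51
     = 4.735294.
Step 4: Ties present; correction factor C = 1 - 30/(16^3 - 16) = 0.992647. Corrected H = 4.735294 / 0.992647 = 4.770370.
Step 5: Under H0, H ~ chi^2(3); p-value = 0.189405.
Step 6: alpha = 0.05. fail to reject H0.

H = 4.7704, df = 3, p = 0.189405, fail to reject H0.


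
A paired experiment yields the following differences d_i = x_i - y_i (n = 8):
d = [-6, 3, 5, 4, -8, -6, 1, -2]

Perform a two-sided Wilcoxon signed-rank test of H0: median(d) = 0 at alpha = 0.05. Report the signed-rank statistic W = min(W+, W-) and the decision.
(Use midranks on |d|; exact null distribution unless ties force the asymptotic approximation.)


Step 1: Drop any zero differences (none here) and take |d_i|.
|d| = [6, 3, 5, 4, 8, 6, 1, 2]
Step 2: Midrank |d_i| (ties get averaged ranks).
ranks: |6|->6.5, |3|->3, |5|->5, |4|->4, |8|->8, |6|->6.5, |1|->1, |2|->2
Step 3: Attach original signs; sum ranks with positive sign and with negative sign.
W+ = 3 + 5 + 4 + 1 = 13
W- = 6.5 + 8 + 6.5 + 2 = 23
(Check: W+ + W- = 36 should equal n(n+1)/2 = 36.)
Step 4: Test statistic W = min(W+, W-) = 13.
Step 5: Ties in |d|, so use the tie-corrected normal approximation.
        E[W] = n(n+1)/4 = 8*9/4 = 18.
        Tie groups: |d|=6 (t=2); sum(t^3 - t) = 6.
        Var[W] = n(n+1)(2n+1)/24 - sum(t^3-t)/48 = 1224/24 - 6/48 = 50.875.
        z = (W - E[W]) / sqrt(Var[W]) = (13 - 18) / 7.1327 = -0.7010.
        Two-sided p = 2*Phi(z) = 0.483303.
Step 6: alpha = 0.05. fail to reject H0.

W+ = 13, W- = 23, W = min = 13, p = 0.483303, fail to reject H0.


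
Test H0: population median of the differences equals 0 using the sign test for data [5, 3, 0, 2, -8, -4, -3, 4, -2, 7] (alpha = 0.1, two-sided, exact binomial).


Step 1: Discard zero differences. Original n = 10; n_eff = number of nonzero differences = 9.
Nonzero differences (with sign): +5, +3, +2, -8, -4, -3, +4, -2, +7
Step 2: Count signs: positive = 5, negative = 4.
Step 3: Under H0: P(positive) = 0.5, so the number of positives S ~ Bin(9, 0.5).
Step 4: Two-sided exact p-value = sum of Bin(9,0.5) probabilities at or below the observed probability = 1.000000.
Step 5: alpha = 0.1. fail to reject H0.

n_eff = 9, pos = 5, neg = 4, p = 1.000000, fail to reject H0.


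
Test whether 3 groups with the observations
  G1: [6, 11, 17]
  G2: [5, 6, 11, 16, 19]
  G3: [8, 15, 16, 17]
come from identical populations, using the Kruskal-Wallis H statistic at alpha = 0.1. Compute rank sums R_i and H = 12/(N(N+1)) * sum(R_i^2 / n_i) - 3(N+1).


Step 1: Combine all N = 12 observations and assign midranks.
sorted (value, group, rank): (5,G2,1), (6,G1,2.5), (6,G2,2.5), (8,G3,4), (11,G1,5.5), (11,G2,5.5), (15,G3,7), (16,G2,8.5), (16,G3,8.5), (17,G1,10.5), (17,G3,10.5), (19,G2,12)
Step 2: Sum ranks within each group.
R_1 = 18.5 (n_1 = 3)
R_2 = 29.5 (n_2 = 5)
R_3 = 30 (n_3 = 4)
Step 3: H = 12/(N(N+1)) * sum(R_i^2/n_i) - 3(N+1)
     = 12/(12*13) * (18.5^2/3 + 29.5^2/5 + 30^2/4) - 3*13
     = 0.076923 * 513.133 - 39
     = 0.471795.
Step 4: Ties present; correction factor C = 1 - 24/(12^3 - 12) = 0.986014. Corrected H = 0.471795 / 0.986014 = 0.478487.
Step 5: Under H0, H ~ chi^2(2); p-value = 0.787223.
Step 6: alpha = 0.1. fail to reject H0.

H = 0.4785, df = 2, p = 0.787223, fail to reject H0.


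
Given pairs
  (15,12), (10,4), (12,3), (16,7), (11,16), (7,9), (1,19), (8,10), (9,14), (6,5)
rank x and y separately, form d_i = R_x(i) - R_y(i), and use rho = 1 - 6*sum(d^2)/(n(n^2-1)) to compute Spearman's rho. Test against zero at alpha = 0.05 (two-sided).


Step 1: Rank x and y separately (midranks; no ties here).
rank(x): 15->9, 10->6, 12->8, 16->10, 11->7, 7->3, 1->1, 8->4, 9->5, 6->2
rank(y): 12->7, 4->2, 3->1, 7->4, 16->9, 9->5, 19->10, 10->6, 14->8, 5->3
Step 2: d_i = R_x(i) - R_y(i); compute d_i^2.
  (9-7)^2=4, (6-2)^2=16, (8-1)^2=49, (10-4)^2=36, (7-9)^2=4, (3-5)^2=4, (1-10)^2=81, (4-6)^2=4, (5-8)^2=9, (2-3)^2=1
sum(d^2) = 208.
Step 3: rho = 1 - 6*208 / (10*(10^2 - 1)) = 1 - 1248/990 = -0.260606.
Step 4: Under H0, t = rho * sqrt((n-2)/(1-rho^2)) = -0.7635 ~ t(8).
Step 5: Two-sided p-value from the t-distribution with 8 df = 0.467089.
Step 6: alpha = 0.05. fail to reject H0.

rho = -0.2606, p = 0.467089, fail to reject H0 at alpha = 0.05.


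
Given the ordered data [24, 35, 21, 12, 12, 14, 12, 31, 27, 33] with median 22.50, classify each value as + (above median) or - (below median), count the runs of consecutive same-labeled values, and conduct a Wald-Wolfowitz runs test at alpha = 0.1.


Step 1: Compute median = 22.50; label A = above, B = below.
Labels in order: AABBBBBAAA  (n_A = 5, n_B = 5)
Step 2: Count runs R = 3.
Step 3: Under H0 (random ordering), E[R] = 2*n_A*n_B/(n_A+n_B) + 1 = 2*5*5/10 + 1 = 6.0000.
        Var[R] = 2*n_A*n_B*(2*n_A*n_B - n_A - n_B) / ((n_A+n_B)^2 * (n_A+n_B-1)) = 2000/900 = 2.2222.
        SD[R] = 1.4907.
Step 4: Continuity-corrected z = (R + 0.5 - E[R]) / SD[R] = (3 + 0.5 - 6.0000) / 1.4907 = -1.6771.
Step 5: Two-sided p-value via normal approximation = 2*(1 - Phi(|z|)) = 0.093533.
Step 6: alpha = 0.1. reject H0.

R = 3, z = -1.6771, p = 0.093533, reject H0.


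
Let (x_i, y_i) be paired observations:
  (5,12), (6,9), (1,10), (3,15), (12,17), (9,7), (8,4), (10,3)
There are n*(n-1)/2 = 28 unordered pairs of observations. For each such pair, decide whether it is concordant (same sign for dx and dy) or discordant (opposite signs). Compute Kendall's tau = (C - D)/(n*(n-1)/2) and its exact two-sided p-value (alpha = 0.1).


Step 1: Enumerate the 28 unordered pairs (i,j) with i<j and classify each by sign(x_j-x_i) * sign(y_j-y_i).
  (1,2):dx=+1,dy=-3->D; (1,3):dx=-4,dy=-2->C; (1,4):dx=-2,dy=+3->D; (1,5):dx=+7,dy=+5->C
  (1,6):dx=+4,dy=-5->D; (1,7):dx=+3,dy=-8->D; (1,8):dx=+5,dy=-9->D; (2,3):dx=-5,dy=+1->D
  (2,4):dx=-3,dy=+6->D; (2,5):dx=+6,dy=+8->C; (2,6):dx=+3,dy=-2->D; (2,7):dx=+2,dy=-5->D
  (2,8):dx=+4,dy=-6->D; (3,4):dx=+2,dy=+5->C; (3,5):dx=+11,dy=+7->C; (3,6):dx=+8,dy=-3->D
  (3,7):dx=+7,dy=-6->D; (3,8):dx=+9,dy=-7->D; (4,5):dx=+9,dy=+2->C; (4,6):dx=+6,dy=-8->D
  (4,7):dx=+5,dy=-11->D; (4,8):dx=+7,dy=-12->D; (5,6):dx=-3,dy=-10->C; (5,7):dx=-4,dy=-13->C
  (5,8):dx=-2,dy=-14->C; (6,7):dx=-1,dy=-3->C; (6,8):dx=+1,dy=-4->D; (7,8):dx=+2,dy=-1->D
Step 2: C = 10, D = 18, total pairs = 28.
Step 3: tau = (C - D)/(n(n-1)/2) = (10 - 18)/28 = -0.285714.
Step 4: Exact two-sided p-value (enumerate n! = 40320 permutations of y under H0): p = 0.398760.
Step 5: alpha = 0.1. fail to reject H0.

tau_b = -0.2857 (C=10, D=18), p = 0.398760, fail to reject H0.


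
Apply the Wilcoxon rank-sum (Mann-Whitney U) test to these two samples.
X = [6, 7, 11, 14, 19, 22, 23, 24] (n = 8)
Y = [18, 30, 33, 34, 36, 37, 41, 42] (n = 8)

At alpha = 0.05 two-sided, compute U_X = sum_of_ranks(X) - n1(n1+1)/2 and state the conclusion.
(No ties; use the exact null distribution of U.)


Step 1: Combine and sort all 16 observations; assign midranks.
sorted (value, group): (6,X), (7,X), (11,X), (14,X), (18,Y), (19,X), (22,X), (23,X), (24,X), (30,Y), (33,Y), (34,Y), (36,Y), (37,Y), (41,Y), (42,Y)
ranks: 6->1, 7->2, 11->3, 14->4, 18->5, 19->6, 22->7, 23->8, 24->9, 30->10, 33->11, 34->12, 36->13, 37->14, 41->15, 42->16
Step 2: Rank sum for X: R1 = 1 + 2 + 3 + 4 + 6 + 7 + 8 + 9 = 40.
Step 3: U_X = R1 - n1(n1+1)/2 = 40 - 8*9/2 = 40 - 36 = 4.
       U_Y = n1*n2 - U_X = 64 - 4 = 60.
Step 4: No ties, so the exact null distribution of U (based on enumerating the C(16,8) = 12870 equally likely rank assignments) gives the two-sided p-value.
Step 5: p-value = 0.001865; compare to alpha = 0.05. reject H0.

U_X = 4, p = 0.001865, reject H0 at alpha = 0.05.


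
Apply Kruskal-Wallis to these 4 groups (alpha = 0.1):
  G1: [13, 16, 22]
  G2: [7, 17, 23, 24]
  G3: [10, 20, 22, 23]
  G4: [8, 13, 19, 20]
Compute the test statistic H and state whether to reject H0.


Step 1: Combine all N = 15 observations and assign midranks.
sorted (value, group, rank): (7,G2,1), (8,G4,2), (10,G3,3), (13,G1,4.5), (13,G4,4.5), (16,G1,6), (17,G2,7), (19,G4,8), (20,G3,9.5), (20,G4,9.5), (22,G1,11.5), (22,G3,11.5), (23,G2,13.5), (23,G3,13.5), (24,G2,15)
Step 2: Sum ranks within each group.
R_1 = 22 (n_1 = 3)
R_2 = 36.5 (n_2 = 4)
R_3 = 37.5 (n_3 = 4)
R_4 = 24 (n_4 = 4)
Step 3: H = 12/(N(N+1)) * sum(R_i^2/n_i) - 3(N+1)
     = 12/(15*16) * (22^2/3 + 36.5^2/4 + 37.5^2/4 + 24^2/4) - 3*16
     = 0.050000 * 989.958 - 48
     = 1.497917.
Step 4: Ties present; correction factor C = 1 - 24/(15^3 - 15) = 0.992857. Corrected H = 1.497917 / 0.992857 = 1.508693.
Step 5: Under H0, H ~ chi^2(3); p-value = 0.680265.
Step 6: alpha = 0.1. fail to reject H0.

H = 1.5087, df = 3, p = 0.680265, fail to reject H0.


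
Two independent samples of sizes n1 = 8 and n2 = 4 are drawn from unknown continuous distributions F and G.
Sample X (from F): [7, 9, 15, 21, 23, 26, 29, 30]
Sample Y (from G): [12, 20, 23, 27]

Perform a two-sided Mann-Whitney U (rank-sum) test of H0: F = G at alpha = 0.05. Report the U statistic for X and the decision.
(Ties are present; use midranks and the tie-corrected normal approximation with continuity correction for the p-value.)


Step 1: Combine and sort all 12 observations; assign midranks.
sorted (value, group): (7,X), (9,X), (12,Y), (15,X), (20,Y), (21,X), (23,X), (23,Y), (26,X), (27,Y), (29,X), (30,X)
ranks: 7->1, 9->2, 12->3, 15->4, 20->5, 21->6, 23->7.5, 23->7.5, 26->9, 27->10, 29->11, 30->12
Step 2: Rank sum for X: R1 = 1 + 2 + 4 + 6 + 7.5 + 9 + 11 + 12 = 52.5.
Step 3: U_X = R1 - n1(n1+1)/2 = 52.5 - 8*9/2 = 52.5 - 36 = 16.5.
       U_Y = n1*n2 - U_X = 32 - 16.5 = 15.5.
Step 4: Ties are present, so use the tie-corrected normal approximation (with continuity correction) for the p-value.
Step 5: p-value = 1.000000; compare to alpha = 0.05. fail to reject H0.

U_X = 16.5, p = 1.000000, fail to reject H0 at alpha = 0.05.


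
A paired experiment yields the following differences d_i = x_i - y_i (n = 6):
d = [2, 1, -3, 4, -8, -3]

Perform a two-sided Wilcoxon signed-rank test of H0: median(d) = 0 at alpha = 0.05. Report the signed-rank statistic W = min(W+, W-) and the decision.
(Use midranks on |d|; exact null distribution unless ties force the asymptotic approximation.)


Step 1: Drop any zero differences (none here) and take |d_i|.
|d| = [2, 1, 3, 4, 8, 3]
Step 2: Midrank |d_i| (ties get averaged ranks).
ranks: |2|->2, |1|->1, |3|->3.5, |4|->5, |8|->6, |3|->3.5
Step 3: Attach original signs; sum ranks with positive sign and with negative sign.
W+ = 2 + 1 + 5 = 8
W- = 3.5 + 6 + 3.5 = 13
(Check: W+ + W- = 21 should equal n(n+1)/2 = 21.)
Step 4: Test statistic W = min(W+, W-) = 8.
Step 5: Ties in |d|, so use the tie-corrected normal approximation.
        E[W] = n(n+1)/4 = 6*7/4 = 10.5.
        Tie groups: |d|=3 (t=2); sum(t^3 - t) = 6.
        Var[W] = n(n+1)(2n+1)/24 - sum(t^3-t)/48 = 546/24 - 6/48 = 22.625.
        z = (W - E[W]) / sqrt(Var[W]) = (8 - 10.5) / 4.7566 = -0.5256.
        Two-sided p = 2*Phi(z) = 0.599174.
Step 6: alpha = 0.05. fail to reject H0.

W+ = 8, W- = 13, W = min = 8, p = 0.599174, fail to reject H0.


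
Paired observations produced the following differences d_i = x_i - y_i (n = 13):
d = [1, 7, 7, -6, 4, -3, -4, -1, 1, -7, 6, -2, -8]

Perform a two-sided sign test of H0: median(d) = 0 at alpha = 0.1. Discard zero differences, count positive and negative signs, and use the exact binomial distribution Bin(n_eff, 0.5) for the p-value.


Step 1: Discard zero differences. Original n = 13; n_eff = number of nonzero differences = 13.
Nonzero differences (with sign): +1, +7, +7, -6, +4, -3, -4, -1, +1, -7, +6, -2, -8
Step 2: Count signs: positive = 6, negative = 7.
Step 3: Under H0: P(positive) = 0.5, so the number of positives S ~ Bin(13, 0.5).
Step 4: Two-sided exact p-value = sum of Bin(13,0.5) probabilities at or below the observed probability = 1.000000.
Step 5: alpha = 0.1. fail to reject H0.

n_eff = 13, pos = 6, neg = 7, p = 1.000000, fail to reject H0.


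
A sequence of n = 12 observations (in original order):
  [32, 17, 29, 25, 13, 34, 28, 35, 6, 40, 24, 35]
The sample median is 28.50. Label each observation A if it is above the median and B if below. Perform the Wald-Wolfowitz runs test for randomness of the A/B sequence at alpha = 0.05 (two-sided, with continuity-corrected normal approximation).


Step 1: Compute median = 28.50; label A = above, B = below.
Labels in order: ABABBABABABA  (n_A = 6, n_B = 6)
Step 2: Count runs R = 11.
Step 3: Under H0 (random ordering), E[R] = 2*n_A*n_B/(n_A+n_B) + 1 = 2*6*6/12 + 1 = 7.0000.
        Var[R] = 2*n_A*n_B*(2*n_A*n_B - n_A - n_B) / ((n_A+n_B)^2 * (n_A+n_B-1)) = 4320/1584 = 2.7273.
        SD[R] = 1.6514.
Step 4: Continuity-corrected z = (R - 0.5 - E[R]) / SD[R] = (11 - 0.5 - 7.0000) / 1.6514 = 2.1194.
Step 5: Two-sided p-value via normal approximation = 2*(1 - Phi(|z|)) = 0.034060.
Step 6: alpha = 0.05. reject H0.

R = 11, z = 2.1194, p = 0.034060, reject H0.


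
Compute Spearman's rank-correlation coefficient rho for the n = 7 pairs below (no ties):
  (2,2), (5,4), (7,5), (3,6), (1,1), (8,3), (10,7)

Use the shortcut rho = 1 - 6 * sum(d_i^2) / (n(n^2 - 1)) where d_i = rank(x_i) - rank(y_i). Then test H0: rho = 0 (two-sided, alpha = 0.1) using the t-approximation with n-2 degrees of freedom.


Step 1: Rank x and y separately (midranks; no ties here).
rank(x): 2->2, 5->4, 7->5, 3->3, 1->1, 8->6, 10->7
rank(y): 2->2, 4->4, 5->5, 6->6, 1->1, 3->3, 7->7
Step 2: d_i = R_x(i) - R_y(i); compute d_i^2.
  (2-2)^2=0, (4-4)^2=0, (5-5)^2=0, (3-6)^2=9, (1-1)^2=0, (6-3)^2=9, (7-7)^2=0
sum(d^2) = 18.
Step 3: rho = 1 - 6*18 / (7*(7^2 - 1)) = 1 - 108/336 = 0.678571.
Step 4: Under H0, t = rho * sqrt((n-2)/(1-rho^2)) = 2.0657 ~ t(5).
Step 5: Two-sided p-value from the t-distribution with 5 df = 0.093750.
Step 6: alpha = 0.1. reject H0.

rho = 0.6786, p = 0.093750, reject H0 at alpha = 0.1.


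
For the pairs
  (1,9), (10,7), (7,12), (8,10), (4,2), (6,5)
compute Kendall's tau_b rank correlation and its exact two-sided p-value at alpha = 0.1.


Step 1: Enumerate the 15 unordered pairs (i,j) with i<j and classify each by sign(x_j-x_i) * sign(y_j-y_i).
  (1,2):dx=+9,dy=-2->D; (1,3):dx=+6,dy=+3->C; (1,4):dx=+7,dy=+1->C; (1,5):dx=+3,dy=-7->D
  (1,6):dx=+5,dy=-4->D; (2,3):dx=-3,dy=+5->D; (2,4):dx=-2,dy=+3->D; (2,5):dx=-6,dy=-5->C
  (2,6):dx=-4,dy=-2->C; (3,4):dx=+1,dy=-2->D; (3,5):dx=-3,dy=-10->C; (3,6):dx=-1,dy=-7->C
  (4,5):dx=-4,dy=-8->C; (4,6):dx=-2,dy=-5->C; (5,6):dx=+2,dy=+3->C
Step 2: C = 9, D = 6, total pairs = 15.
Step 3: tau = (C - D)/(n(n-1)/2) = (9 - 6)/15 = 0.200000.
Step 4: Exact two-sided p-value (enumerate n! = 720 permutations of y under H0): p = 0.719444.
Step 5: alpha = 0.1. fail to reject H0.

tau_b = 0.2000 (C=9, D=6), p = 0.719444, fail to reject H0.


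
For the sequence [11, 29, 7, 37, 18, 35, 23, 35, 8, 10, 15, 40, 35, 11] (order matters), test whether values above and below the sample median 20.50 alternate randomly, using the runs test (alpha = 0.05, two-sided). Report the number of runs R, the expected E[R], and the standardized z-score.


Step 1: Compute median = 20.50; label A = above, B = below.
Labels in order: BABABAAABBBAAB  (n_A = 7, n_B = 7)
Step 2: Count runs R = 9.
Step 3: Under H0 (random ordering), E[R] = 2*n_A*n_B/(n_A+n_B) + 1 = 2*7*7/14 + 1 = 8.0000.
        Var[R] = 2*n_A*n_B*(2*n_A*n_B - n_A - n_B) / ((n_A+n_B)^2 * (n_A+n_B-1)) = 8232/2548 = 3.2308.
        SD[R] = 1.7974.
Step 4: Continuity-corrected z = (R - 0.5 - E[R]) / SD[R] = (9 - 0.5 - 8.0000) / 1.7974 = 0.2782.
Step 5: Two-sided p-value via normal approximation = 2*(1 - Phi(|z|)) = 0.780879.
Step 6: alpha = 0.05. fail to reject H0.

R = 9, z = 0.2782, p = 0.780879, fail to reject H0.


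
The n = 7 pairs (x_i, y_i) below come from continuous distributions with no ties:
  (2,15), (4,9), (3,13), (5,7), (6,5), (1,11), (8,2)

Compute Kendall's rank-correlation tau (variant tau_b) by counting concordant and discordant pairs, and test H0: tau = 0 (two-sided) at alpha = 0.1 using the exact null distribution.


Step 1: Enumerate the 21 unordered pairs (i,j) with i<j and classify each by sign(x_j-x_i) * sign(y_j-y_i).
  (1,2):dx=+2,dy=-6->D; (1,3):dx=+1,dy=-2->D; (1,4):dx=+3,dy=-8->D; (1,5):dx=+4,dy=-10->D
  (1,6):dx=-1,dy=-4->C; (1,7):dx=+6,dy=-13->D; (2,3):dx=-1,dy=+4->D; (2,4):dx=+1,dy=-2->D
  (2,5):dx=+2,dy=-4->D; (2,6):dx=-3,dy=+2->D; (2,7):dx=+4,dy=-7->D; (3,4):dx=+2,dy=-6->D
  (3,5):dx=+3,dy=-8->D; (3,6):dx=-2,dy=-2->C; (3,7):dx=+5,dy=-11->D; (4,5):dx=+1,dy=-2->D
  (4,6):dx=-4,dy=+4->D; (4,7):dx=+3,dy=-5->D; (5,6):dx=-5,dy=+6->D; (5,7):dx=+2,dy=-3->D
  (6,7):dx=+7,dy=-9->D
Step 2: C = 2, D = 19, total pairs = 21.
Step 3: tau = (C - D)/(n(n-1)/2) = (2 - 19)/21 = -0.809524.
Step 4: Exact two-sided p-value (enumerate n! = 5040 permutations of y under H0): p = 0.010714.
Step 5: alpha = 0.1. reject H0.

tau_b = -0.8095 (C=2, D=19), p = 0.010714, reject H0.


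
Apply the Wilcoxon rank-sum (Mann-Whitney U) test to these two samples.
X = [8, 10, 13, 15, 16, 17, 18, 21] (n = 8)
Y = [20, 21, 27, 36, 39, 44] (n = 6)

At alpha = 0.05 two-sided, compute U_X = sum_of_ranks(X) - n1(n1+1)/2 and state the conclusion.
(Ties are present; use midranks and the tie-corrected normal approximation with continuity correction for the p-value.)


Step 1: Combine and sort all 14 observations; assign midranks.
sorted (value, group): (8,X), (10,X), (13,X), (15,X), (16,X), (17,X), (18,X), (20,Y), (21,X), (21,Y), (27,Y), (36,Y), (39,Y), (44,Y)
ranks: 8->1, 10->2, 13->3, 15->4, 16->5, 17->6, 18->7, 20->8, 21->9.5, 21->9.5, 27->11, 36->12, 39->13, 44->14
Step 2: Rank sum for X: R1 = 1 + 2 + 3 + 4 + 5 + 6 + 7 + 9.5 = 37.5.
Step 3: U_X = R1 - n1(n1+1)/2 = 37.5 - 8*9/2 = 37.5 - 36 = 1.5.
       U_Y = n1*n2 - U_X = 48 - 1.5 = 46.5.
Step 4: Ties are present, so use the tie-corrected normal approximation (with continuity correction) for the p-value.
Step 5: p-value = 0.004465; compare to alpha = 0.05. reject H0.

U_X = 1.5, p = 0.004465, reject H0 at alpha = 0.05.


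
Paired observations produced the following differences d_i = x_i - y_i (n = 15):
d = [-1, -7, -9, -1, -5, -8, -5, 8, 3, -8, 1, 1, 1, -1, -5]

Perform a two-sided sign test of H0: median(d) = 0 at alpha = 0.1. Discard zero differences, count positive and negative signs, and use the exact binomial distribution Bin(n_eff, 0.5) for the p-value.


Step 1: Discard zero differences. Original n = 15; n_eff = number of nonzero differences = 15.
Nonzero differences (with sign): -1, -7, -9, -1, -5, -8, -5, +8, +3, -8, +1, +1, +1, -1, -5
Step 2: Count signs: positive = 5, negative = 10.
Step 3: Under H0: P(positive) = 0.5, so the number of positives S ~ Bin(15, 0.5).
Step 4: Two-sided exact p-value = sum of Bin(15,0.5) probabilities at or below the observed probability = 0.301758.
Step 5: alpha = 0.1. fail to reject H0.

n_eff = 15, pos = 5, neg = 10, p = 0.301758, fail to reject H0.


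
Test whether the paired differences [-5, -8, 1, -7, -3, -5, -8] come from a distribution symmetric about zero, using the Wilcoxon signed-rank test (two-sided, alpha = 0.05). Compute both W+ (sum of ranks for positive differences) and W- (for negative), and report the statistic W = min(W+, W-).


Step 1: Drop any zero differences (none here) and take |d_i|.
|d| = [5, 8, 1, 7, 3, 5, 8]
Step 2: Midrank |d_i| (ties get averaged ranks).
ranks: |5|->3.5, |8|->6.5, |1|->1, |7|->5, |3|->2, |5|->3.5, |8|->6.5
Step 3: Attach original signs; sum ranks with positive sign and with negative sign.
W+ = 1 = 1
W- = 3.5 + 6.5 + 5 + 2 + 3.5 + 6.5 = 27
(Check: W+ + W- = 28 should equal n(n+1)/2 = 28.)
Step 4: Test statistic W = min(W+, W-) = 1.
Step 5: Ties in |d|, so use the tie-corrected normal approximation.
        E[W] = n(n+1)/4 = 7*8/4 = 14.
        Tie groups: |d|=5 (t=2), |d|=8 (t=2); sum(t^3 - t) = 12.
        Var[W] = n(n+1)(2n+1)/24 - sum(t^3-t)/48 = 840/24 - 12/48 = 34.75.
        z = (W - E[W]) / sqrt(Var[W]) = (1 - 14) / 5.8949 = -2.2053.
        Two-sided p = 2*Phi(z) = 0.027434.
Step 6: alpha = 0.05. reject H0.

W+ = 1, W- = 27, W = min = 1, p = 0.027434, reject H0.
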